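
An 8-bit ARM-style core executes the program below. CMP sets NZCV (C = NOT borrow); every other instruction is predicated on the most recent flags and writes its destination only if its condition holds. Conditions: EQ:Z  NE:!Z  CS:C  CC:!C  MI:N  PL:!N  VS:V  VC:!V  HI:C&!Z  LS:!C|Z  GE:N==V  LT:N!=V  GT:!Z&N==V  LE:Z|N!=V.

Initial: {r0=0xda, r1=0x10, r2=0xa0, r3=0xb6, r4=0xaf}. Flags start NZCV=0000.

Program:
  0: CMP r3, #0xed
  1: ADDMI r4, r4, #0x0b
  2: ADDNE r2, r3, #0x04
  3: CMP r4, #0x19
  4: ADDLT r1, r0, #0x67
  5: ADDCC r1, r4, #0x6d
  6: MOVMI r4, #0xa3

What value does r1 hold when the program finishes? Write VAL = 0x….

[0] flags=1000 → (cmp)
[1] flags=1000 MI?T → r4=0xba
[2] flags=1000 NE?T → r2=0xba
[3] flags=1010 → (cmp)
[4] flags=1010 LT?T → r1=0x41
[5] flags=1010 CC?F → skip
[6] flags=1010 MI?T → r4=0xa3

VAL = 0x41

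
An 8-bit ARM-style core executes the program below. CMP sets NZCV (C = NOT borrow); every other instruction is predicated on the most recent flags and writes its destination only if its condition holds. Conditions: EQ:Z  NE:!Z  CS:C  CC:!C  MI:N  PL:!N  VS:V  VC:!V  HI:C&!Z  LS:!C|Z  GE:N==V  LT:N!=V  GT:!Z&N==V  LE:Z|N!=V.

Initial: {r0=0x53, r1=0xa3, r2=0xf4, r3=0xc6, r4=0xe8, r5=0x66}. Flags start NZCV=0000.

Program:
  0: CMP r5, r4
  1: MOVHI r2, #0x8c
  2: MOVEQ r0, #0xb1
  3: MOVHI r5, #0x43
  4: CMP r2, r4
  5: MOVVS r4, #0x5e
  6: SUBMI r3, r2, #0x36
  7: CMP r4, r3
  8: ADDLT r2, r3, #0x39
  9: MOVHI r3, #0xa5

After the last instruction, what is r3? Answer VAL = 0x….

0: ✓ CMP  NZCV=0000
1: · MOVHI
2: · MOVEQ
3: · MOVHI
4: ✓ CMP  NZCV=0010
5: · MOVVS
6: · SUBMI
7: ✓ CMP  NZCV=0010
8: · ADDLT
9: ✓ MOVHI  r3←0xa5

VAL = 0xa5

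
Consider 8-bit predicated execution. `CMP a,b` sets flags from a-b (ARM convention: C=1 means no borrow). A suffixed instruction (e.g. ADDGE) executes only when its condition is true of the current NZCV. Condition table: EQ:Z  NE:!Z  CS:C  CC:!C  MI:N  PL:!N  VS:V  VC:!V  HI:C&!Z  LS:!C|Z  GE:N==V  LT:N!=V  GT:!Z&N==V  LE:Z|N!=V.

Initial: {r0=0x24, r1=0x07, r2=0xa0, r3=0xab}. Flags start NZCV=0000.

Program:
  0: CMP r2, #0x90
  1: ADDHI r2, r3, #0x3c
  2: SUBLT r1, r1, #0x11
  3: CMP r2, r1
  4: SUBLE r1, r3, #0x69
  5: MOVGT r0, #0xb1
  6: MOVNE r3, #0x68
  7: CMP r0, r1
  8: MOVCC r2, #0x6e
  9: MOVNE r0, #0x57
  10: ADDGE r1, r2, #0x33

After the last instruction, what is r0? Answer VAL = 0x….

[0] flags=0010 → (cmp)
[1] flags=0010 HI?T → r2=0xe7
[2] flags=0010 LT?F → skip
[3] flags=1010 → (cmp)
[4] flags=1010 LE?T → r1=0x42
[5] flags=1010 GT?F → skip
[6] flags=1010 NE?T → r3=0x68
[7] flags=1000 → (cmp)
[8] flags=1000 CC?T → r2=0x6e
[9] flags=1000 NE?T → r0=0x57
[10] flags=1000 GE?F → skip

VAL = 0x57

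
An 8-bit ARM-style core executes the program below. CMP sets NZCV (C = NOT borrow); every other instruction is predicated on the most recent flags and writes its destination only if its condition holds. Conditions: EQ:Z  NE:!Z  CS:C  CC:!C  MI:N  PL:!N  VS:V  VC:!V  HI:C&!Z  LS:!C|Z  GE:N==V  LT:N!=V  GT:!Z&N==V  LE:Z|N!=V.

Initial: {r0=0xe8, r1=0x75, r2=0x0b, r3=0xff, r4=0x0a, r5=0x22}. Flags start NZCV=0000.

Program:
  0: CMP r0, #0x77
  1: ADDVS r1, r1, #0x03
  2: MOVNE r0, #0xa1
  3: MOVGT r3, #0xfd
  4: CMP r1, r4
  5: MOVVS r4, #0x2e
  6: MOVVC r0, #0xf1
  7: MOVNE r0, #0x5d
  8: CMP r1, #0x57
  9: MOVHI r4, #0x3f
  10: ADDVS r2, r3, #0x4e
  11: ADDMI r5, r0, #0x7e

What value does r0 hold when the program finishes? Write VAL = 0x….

0: ✓ CMP  NZCV=0011
1: ✓ ADDVS  r1←0x78
2: ✓ MOVNE  r0←0xa1
3: · MOVGT
4: ✓ CMP  NZCV=0010
5: · MOVVS
6: ✓ MOVVC  r0←0xf1
7: ✓ MOVNE  r0←0x5d
8: ✓ CMP  NZCV=0010
9: ✓ MOVHI  r4←0x3f
10: · ADDVS
11: · ADDMI

VAL = 0x5d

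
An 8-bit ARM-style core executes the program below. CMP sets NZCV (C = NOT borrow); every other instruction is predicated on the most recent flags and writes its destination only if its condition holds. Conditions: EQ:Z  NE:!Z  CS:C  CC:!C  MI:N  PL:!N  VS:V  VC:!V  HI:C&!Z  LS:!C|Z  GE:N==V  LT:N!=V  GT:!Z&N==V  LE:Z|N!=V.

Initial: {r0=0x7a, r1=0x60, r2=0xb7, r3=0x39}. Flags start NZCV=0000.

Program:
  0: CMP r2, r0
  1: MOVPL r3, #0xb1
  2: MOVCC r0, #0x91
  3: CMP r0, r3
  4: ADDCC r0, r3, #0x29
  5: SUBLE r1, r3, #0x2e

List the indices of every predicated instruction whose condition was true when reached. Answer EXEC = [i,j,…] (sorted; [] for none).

EXEC = [1,4]

[0] flags=0011 → (cmp)
[1] flags=0011 PL?T → r3=0xb1
[2] flags=0011 CC?F → skip
[3] flags=1001 → (cmp)
[4] flags=1001 CC?T → r0=0xda
[5] flags=1001 LE?F → skip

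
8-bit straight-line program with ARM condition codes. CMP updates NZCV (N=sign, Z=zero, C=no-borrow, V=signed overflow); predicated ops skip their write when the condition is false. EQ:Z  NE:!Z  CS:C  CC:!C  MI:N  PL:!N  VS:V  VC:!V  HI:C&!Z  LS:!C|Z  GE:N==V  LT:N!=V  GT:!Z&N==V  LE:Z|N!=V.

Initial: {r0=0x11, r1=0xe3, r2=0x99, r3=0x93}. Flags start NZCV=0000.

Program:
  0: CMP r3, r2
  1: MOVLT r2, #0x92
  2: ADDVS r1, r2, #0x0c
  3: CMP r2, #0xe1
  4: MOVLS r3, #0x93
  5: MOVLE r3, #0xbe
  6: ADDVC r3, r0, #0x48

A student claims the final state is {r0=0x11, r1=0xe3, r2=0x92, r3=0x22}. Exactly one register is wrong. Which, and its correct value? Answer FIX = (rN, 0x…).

FIX = (r3, 0x59)

0: ✓ CMP  NZCV=1000
1: ✓ MOVLT  r2←0x92
2: · ADDVS
3: ✓ CMP  NZCV=1000
4: ✓ MOVLS  r3←0x93
5: ✓ MOVLE  r3←0xbe
6: ✓ ADDVC  r3←0x59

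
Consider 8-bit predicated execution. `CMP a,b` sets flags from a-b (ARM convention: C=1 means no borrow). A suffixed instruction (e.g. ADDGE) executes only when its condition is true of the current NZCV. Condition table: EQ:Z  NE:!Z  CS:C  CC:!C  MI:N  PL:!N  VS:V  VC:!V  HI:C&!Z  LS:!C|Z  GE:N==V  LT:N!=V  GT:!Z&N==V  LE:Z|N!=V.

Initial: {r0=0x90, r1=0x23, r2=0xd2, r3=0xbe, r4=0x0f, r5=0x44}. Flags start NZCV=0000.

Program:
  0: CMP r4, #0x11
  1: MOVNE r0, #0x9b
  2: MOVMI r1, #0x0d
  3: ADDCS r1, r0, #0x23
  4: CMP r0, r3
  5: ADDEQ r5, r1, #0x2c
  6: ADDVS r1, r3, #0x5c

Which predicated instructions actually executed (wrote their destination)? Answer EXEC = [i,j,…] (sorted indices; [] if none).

EXEC = [1,2]

0: ✓ CMP  NZCV=1000
1: ✓ MOVNE  r0←0x9b
2: ✓ MOVMI  r1←0x0d
3: · ADDCS
4: ✓ CMP  NZCV=1000
5: · ADDEQ
6: · ADDVS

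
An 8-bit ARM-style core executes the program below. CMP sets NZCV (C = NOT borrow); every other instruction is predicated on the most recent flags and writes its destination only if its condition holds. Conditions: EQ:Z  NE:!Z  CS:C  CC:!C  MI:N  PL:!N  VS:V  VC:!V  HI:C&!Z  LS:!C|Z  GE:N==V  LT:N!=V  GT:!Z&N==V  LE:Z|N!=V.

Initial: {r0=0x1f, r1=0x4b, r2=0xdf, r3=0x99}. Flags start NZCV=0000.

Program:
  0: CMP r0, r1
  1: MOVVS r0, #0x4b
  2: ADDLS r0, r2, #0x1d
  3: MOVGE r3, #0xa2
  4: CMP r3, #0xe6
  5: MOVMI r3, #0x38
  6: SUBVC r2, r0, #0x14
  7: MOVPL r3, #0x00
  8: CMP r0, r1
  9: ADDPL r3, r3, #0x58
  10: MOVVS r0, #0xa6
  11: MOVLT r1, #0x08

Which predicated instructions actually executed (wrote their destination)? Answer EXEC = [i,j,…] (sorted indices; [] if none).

EXEC = [2,5,6,11]

[0] flags=1000 → (cmp)
[1] flags=1000 VS?F → skip
[2] flags=1000 LS?T → r0=0xfc
[3] flags=1000 GE?F → skip
[4] flags=1000 → (cmp)
[5] flags=1000 MI?T → r3=0x38
[6] flags=1000 VC?T → r2=0xe8
[7] flags=1000 PL?F → skip
[8] flags=1010 → (cmp)
[9] flags=1010 PL?F → skip
[10] flags=1010 VS?F → skip
[11] flags=1010 LT?T → r1=0x08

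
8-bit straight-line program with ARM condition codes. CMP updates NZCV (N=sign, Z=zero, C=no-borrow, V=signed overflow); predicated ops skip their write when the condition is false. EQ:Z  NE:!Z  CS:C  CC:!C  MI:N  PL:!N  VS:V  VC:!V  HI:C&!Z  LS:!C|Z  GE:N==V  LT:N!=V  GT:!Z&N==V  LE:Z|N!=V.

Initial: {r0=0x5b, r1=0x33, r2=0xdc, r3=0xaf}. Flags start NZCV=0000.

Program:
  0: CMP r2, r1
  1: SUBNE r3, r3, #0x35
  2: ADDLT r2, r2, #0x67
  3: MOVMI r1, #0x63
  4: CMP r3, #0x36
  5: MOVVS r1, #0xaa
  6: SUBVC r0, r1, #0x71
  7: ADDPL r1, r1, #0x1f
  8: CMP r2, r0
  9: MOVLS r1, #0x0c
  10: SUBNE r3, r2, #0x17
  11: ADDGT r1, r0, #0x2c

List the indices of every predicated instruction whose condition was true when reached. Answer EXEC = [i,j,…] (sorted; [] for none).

EXEC = [1,2,3,6,7,9,10,11]

0: ✓ CMP  NZCV=1010
1: ✓ SUBNE  r3←0x7a
2: ✓ ADDLT  r2←0x43
3: ✓ MOVMI  r1←0x63
4: ✓ CMP  NZCV=0010
5: · MOVVS
6: ✓ SUBVC  r0←0xf2
7: ✓ ADDPL  r1←0x82
8: ✓ CMP  NZCV=0000
9: ✓ MOVLS  r1←0x0c
10: ✓ SUBNE  r3←0x2c
11: ✓ ADDGT  r1←0x1e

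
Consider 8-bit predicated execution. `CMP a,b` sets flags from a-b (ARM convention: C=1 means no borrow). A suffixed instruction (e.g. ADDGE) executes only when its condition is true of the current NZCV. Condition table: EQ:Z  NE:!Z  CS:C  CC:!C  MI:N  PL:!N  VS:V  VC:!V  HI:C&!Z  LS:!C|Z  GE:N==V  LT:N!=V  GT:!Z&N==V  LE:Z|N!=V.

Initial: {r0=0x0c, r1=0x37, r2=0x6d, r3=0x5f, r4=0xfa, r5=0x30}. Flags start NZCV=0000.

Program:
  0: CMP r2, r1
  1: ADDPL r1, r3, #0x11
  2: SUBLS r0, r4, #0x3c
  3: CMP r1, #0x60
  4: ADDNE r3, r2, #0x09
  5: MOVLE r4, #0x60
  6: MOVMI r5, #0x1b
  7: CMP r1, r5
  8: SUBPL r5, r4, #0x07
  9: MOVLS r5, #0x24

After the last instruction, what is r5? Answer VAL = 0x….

[0] flags=0010 → (cmp)
[1] flags=0010 PL?T → r1=0x70
[2] flags=0010 LS?F → skip
[3] flags=0010 → (cmp)
[4] flags=0010 NE?T → r3=0x76
[5] flags=0010 LE?F → skip
[6] flags=0010 MI?F → skip
[7] flags=0010 → (cmp)
[8] flags=0010 PL?T → r5=0xf3
[9] flags=0010 LS?F → skip

VAL = 0xf3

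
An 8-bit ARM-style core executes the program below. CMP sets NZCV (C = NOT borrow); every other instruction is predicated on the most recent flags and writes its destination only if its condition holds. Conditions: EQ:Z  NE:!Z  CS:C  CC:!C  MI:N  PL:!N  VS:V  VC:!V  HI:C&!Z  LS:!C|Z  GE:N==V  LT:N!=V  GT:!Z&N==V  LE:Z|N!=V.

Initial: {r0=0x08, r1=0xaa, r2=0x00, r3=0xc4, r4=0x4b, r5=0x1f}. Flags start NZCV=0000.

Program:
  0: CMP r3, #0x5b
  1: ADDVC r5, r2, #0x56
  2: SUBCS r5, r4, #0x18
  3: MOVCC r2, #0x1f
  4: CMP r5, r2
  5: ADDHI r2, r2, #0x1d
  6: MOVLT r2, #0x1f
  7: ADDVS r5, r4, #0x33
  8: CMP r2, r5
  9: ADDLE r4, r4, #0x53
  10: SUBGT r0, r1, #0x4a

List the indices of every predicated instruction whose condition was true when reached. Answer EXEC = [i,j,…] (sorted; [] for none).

0: ✓ CMP  NZCV=0011
1: · ADDVC
2: ✓ SUBCS  r5←0x33
3: · MOVCC
4: ✓ CMP  NZCV=0010
5: ✓ ADDHI  r2←0x1d
6: · MOVLT
7: · ADDVS
8: ✓ CMP  NZCV=1000
9: ✓ ADDLE  r4←0x9e
10: · SUBGT

EXEC = [2,5,9]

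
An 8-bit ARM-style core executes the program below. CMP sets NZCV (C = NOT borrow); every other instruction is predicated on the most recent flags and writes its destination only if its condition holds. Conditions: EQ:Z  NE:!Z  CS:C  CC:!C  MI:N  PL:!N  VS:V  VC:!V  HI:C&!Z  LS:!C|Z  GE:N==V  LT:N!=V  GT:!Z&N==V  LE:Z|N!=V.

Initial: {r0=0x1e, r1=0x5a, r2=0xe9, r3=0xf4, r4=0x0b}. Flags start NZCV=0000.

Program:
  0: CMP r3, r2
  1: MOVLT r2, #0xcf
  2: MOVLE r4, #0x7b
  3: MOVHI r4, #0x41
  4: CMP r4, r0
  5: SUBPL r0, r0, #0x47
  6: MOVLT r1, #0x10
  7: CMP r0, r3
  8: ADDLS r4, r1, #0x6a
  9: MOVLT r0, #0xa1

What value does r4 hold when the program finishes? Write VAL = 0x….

[0] flags=0010 → (cmp)
[1] flags=0010 LT?F → skip
[2] flags=0010 LE?F → skip
[3] flags=0010 HI?T → r4=0x41
[4] flags=0010 → (cmp)
[5] flags=0010 PL?T → r0=0xd7
[6] flags=0010 LT?F → skip
[7] flags=1000 → (cmp)
[8] flags=1000 LS?T → r4=0xc4
[9] flags=1000 LT?T → r0=0xa1

VAL = 0xc4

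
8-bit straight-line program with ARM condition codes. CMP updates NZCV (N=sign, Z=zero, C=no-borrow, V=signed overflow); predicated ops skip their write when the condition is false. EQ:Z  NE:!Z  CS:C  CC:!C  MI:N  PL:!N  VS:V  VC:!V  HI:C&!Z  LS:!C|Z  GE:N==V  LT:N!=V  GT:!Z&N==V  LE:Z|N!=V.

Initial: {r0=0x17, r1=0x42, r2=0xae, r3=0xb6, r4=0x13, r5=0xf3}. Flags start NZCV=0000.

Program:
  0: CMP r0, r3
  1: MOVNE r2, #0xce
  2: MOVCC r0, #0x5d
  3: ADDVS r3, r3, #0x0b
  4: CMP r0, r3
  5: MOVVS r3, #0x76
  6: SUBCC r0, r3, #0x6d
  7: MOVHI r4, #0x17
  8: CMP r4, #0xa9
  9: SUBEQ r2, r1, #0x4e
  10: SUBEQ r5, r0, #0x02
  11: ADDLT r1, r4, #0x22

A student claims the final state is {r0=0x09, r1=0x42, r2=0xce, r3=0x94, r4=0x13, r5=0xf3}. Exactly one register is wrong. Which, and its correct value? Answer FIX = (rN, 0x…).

FIX = (r3, 0x76)

0: ✓ CMP  NZCV=0000
1: ✓ MOVNE  r2←0xce
2: ✓ MOVCC  r0←0x5d
3: · ADDVS
4: ✓ CMP  NZCV=1001
5: ✓ MOVVS  r3←0x76
6: ✓ SUBCC  r0←0x09
7: · MOVHI
8: ✓ CMP  NZCV=0000
9: · SUBEQ
10: · SUBEQ
11: · ADDLT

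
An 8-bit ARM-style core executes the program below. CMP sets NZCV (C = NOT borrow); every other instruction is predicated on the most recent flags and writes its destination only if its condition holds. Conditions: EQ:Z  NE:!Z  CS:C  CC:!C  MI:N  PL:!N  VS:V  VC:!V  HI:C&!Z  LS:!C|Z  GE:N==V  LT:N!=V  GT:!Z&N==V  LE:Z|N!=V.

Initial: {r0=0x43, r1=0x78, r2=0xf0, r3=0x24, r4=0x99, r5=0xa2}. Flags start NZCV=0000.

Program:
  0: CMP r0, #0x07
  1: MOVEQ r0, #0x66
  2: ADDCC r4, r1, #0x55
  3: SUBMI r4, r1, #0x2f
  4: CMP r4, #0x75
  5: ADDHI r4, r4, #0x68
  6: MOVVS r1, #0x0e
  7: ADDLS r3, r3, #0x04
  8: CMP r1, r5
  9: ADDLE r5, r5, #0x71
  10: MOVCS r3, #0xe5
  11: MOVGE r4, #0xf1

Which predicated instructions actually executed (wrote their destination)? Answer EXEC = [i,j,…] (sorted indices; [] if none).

0: ✓ CMP  NZCV=0010
1: · MOVEQ
2: · ADDCC
3: · SUBMI
4: ✓ CMP  NZCV=0011
5: ✓ ADDHI  r4←0x01
6: ✓ MOVVS  r1←0x0e
7: · ADDLS
8: ✓ CMP  NZCV=0000
9: · ADDLE
10: · MOVCS
11: ✓ MOVGE  r4←0xf1

EXEC = [5,6,11]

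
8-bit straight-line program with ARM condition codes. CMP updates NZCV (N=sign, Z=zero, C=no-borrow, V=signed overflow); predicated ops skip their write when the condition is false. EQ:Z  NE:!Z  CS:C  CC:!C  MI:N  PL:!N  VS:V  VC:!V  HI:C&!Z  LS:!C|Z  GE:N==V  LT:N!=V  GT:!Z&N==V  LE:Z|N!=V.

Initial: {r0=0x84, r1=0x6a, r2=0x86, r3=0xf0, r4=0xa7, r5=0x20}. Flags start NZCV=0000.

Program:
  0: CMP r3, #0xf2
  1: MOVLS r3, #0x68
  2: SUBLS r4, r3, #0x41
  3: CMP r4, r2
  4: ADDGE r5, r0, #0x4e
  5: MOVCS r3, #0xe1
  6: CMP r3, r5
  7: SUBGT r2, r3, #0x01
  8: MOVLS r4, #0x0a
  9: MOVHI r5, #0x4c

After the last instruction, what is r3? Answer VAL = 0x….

0: ✓ CMP  NZCV=1000
1: ✓ MOVLS  r3←0x68
2: ✓ SUBLS  r4←0x27
3: ✓ CMP  NZCV=1001
4: ✓ ADDGE  r5←0xd2
5: · MOVCS
6: ✓ CMP  NZCV=1001
7: ✓ SUBGT  r2←0x67
8: ✓ MOVLS  r4←0x0a
9: · MOVHI

VAL = 0x68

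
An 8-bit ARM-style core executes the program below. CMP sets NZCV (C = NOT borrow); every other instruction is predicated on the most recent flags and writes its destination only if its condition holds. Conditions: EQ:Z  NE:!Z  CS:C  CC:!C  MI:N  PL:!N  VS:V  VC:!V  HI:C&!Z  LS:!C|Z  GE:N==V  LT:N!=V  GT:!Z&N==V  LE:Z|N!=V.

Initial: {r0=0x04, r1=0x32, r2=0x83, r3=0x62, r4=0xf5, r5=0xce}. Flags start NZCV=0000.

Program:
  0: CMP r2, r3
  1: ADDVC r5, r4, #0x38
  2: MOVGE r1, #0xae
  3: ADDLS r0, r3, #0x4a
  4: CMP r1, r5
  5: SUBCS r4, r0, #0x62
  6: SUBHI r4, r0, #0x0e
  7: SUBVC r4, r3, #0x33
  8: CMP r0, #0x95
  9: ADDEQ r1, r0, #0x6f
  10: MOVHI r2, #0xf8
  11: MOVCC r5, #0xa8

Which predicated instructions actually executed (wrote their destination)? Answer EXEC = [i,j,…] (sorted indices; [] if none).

EXEC = [7,11]

[0] flags=0011 → (cmp)
[1] flags=0011 VC?F → skip
[2] flags=0011 GE?F → skip
[3] flags=0011 LS?F → skip
[4] flags=0000 → (cmp)
[5] flags=0000 CS?F → skip
[6] flags=0000 HI?F → skip
[7] flags=0000 VC?T → r4=0x2f
[8] flags=0000 → (cmp)
[9] flags=0000 EQ?F → skip
[10] flags=0000 HI?F → skip
[11] flags=0000 CC?T → r5=0xa8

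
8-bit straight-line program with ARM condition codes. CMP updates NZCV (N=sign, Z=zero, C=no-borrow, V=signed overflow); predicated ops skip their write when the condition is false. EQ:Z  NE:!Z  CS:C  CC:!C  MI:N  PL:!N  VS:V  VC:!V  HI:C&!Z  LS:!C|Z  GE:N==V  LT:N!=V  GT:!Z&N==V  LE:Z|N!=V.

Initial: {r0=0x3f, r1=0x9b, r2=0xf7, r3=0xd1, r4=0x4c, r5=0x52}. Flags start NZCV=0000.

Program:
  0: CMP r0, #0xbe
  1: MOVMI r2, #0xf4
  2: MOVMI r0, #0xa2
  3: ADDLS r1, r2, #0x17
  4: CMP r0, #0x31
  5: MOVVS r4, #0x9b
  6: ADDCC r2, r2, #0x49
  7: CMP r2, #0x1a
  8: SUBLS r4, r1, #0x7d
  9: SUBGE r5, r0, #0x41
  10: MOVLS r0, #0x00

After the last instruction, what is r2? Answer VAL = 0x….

0: ✓ CMP  NZCV=1001
1: ✓ MOVMI  r2←0xf4
2: ✓ MOVMI  r0←0xa2
3: ✓ ADDLS  r1←0x0b
4: ✓ CMP  NZCV=0011
5: ✓ MOVVS  r4←0x9b
6: · ADDCC
7: ✓ CMP  NZCV=1010
8: · SUBLS
9: · SUBGE
10: · MOVLS

VAL = 0xf4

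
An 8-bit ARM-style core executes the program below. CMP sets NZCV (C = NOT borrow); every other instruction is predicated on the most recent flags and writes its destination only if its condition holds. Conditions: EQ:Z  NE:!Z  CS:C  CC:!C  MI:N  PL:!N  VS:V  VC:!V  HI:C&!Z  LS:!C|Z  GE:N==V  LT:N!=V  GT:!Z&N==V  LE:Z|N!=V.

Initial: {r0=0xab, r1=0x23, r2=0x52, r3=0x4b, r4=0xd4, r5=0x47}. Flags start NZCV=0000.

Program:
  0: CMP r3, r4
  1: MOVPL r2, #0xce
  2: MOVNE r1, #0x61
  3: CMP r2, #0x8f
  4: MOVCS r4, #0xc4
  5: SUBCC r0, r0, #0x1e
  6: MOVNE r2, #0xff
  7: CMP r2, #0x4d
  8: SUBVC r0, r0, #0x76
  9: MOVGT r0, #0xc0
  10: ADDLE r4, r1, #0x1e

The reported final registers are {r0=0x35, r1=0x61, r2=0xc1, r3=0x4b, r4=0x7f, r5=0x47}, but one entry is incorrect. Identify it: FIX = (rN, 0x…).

FIX = (r2, 0xff)

[0] flags=0000 → (cmp)
[1] flags=0000 PL?T → r2=0xce
[2] flags=0000 NE?T → r1=0x61
[3] flags=0010 → (cmp)
[4] flags=0010 CS?T → r4=0xc4
[5] flags=0010 CC?F → skip
[6] flags=0010 NE?T → r2=0xff
[7] flags=1010 → (cmp)
[8] flags=1010 VC?T → r0=0x35
[9] flags=1010 GT?F → skip
[10] flags=1010 LE?T → r4=0x7f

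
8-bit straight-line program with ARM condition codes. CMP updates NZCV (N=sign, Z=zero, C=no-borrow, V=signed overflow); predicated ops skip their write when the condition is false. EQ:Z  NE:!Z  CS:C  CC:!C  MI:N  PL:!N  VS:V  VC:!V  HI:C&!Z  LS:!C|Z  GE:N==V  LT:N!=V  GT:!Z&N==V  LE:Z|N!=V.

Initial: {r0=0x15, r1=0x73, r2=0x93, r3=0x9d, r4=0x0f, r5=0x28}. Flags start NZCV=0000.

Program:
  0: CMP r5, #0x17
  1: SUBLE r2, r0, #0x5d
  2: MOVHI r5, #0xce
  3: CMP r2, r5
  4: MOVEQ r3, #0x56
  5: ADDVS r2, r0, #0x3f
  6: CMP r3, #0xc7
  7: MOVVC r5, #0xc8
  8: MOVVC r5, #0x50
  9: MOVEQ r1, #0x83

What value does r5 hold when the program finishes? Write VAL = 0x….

VAL = 0x50

[0] flags=0010 → (cmp)
[1] flags=0010 LE?F → skip
[2] flags=0010 HI?T → r5=0xce
[3] flags=1000 → (cmp)
[4] flags=1000 EQ?F → skip
[5] flags=1000 VS?F → skip
[6] flags=1000 → (cmp)
[7] flags=1000 VC?T → r5=0xc8
[8] flags=1000 VC?T → r5=0x50
[9] flags=1000 EQ?F → skip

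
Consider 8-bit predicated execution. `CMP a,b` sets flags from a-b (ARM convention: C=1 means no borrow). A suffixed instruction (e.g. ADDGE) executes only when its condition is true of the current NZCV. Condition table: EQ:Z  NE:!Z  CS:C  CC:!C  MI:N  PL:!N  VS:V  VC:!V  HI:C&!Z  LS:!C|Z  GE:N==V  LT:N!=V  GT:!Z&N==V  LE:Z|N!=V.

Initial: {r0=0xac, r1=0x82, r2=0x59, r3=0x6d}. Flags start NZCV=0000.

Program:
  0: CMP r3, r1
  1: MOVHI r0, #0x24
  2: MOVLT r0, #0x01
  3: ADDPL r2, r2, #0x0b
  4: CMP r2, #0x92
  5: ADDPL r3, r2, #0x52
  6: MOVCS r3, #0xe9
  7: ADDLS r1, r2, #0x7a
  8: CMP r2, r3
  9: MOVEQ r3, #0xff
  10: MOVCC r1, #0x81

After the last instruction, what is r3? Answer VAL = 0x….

VAL = 0x6d

0: ✓ CMP  NZCV=1001
1: · MOVHI
2: · MOVLT
3: · ADDPL
4: ✓ CMP  NZCV=1001
5: · ADDPL
6: · MOVCS
7: ✓ ADDLS  r1←0xd3
8: ✓ CMP  NZCV=1000
9: · MOVEQ
10: ✓ MOVCC  r1←0x81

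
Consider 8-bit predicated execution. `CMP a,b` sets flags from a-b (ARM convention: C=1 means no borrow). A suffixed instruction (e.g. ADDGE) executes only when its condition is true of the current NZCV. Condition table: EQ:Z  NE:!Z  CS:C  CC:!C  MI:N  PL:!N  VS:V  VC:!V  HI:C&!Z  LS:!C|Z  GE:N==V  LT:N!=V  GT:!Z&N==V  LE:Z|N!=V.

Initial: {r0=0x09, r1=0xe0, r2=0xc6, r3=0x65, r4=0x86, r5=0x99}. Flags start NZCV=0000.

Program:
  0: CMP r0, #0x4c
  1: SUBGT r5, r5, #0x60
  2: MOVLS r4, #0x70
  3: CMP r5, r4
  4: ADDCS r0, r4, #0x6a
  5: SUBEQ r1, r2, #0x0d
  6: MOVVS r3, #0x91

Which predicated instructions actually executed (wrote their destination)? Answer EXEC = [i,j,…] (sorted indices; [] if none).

[0] flags=1000 → (cmp)
[1] flags=1000 GT?F → skip
[2] flags=1000 LS?T → r4=0x70
[3] flags=0011 → (cmp)
[4] flags=0011 CS?T → r0=0xda
[5] flags=0011 EQ?F → skip
[6] flags=0011 VS?T → r3=0x91

EXEC = [2,4,6]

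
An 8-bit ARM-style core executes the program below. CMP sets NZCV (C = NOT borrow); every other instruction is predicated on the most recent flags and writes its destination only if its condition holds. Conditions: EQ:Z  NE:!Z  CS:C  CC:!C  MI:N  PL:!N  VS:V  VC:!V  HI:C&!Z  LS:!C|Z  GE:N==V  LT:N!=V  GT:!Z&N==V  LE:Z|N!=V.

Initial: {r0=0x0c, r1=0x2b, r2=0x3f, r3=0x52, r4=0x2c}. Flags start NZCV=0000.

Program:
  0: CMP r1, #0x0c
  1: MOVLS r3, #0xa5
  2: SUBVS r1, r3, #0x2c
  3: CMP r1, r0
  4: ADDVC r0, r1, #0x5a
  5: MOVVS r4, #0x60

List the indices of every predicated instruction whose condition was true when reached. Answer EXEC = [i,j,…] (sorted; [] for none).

0: ✓ CMP  NZCV=0010
1: · MOVLS
2: · SUBVS
3: ✓ CMP  NZCV=0010
4: ✓ ADDVC  r0←0x85
5: · MOVVS

EXEC = [4]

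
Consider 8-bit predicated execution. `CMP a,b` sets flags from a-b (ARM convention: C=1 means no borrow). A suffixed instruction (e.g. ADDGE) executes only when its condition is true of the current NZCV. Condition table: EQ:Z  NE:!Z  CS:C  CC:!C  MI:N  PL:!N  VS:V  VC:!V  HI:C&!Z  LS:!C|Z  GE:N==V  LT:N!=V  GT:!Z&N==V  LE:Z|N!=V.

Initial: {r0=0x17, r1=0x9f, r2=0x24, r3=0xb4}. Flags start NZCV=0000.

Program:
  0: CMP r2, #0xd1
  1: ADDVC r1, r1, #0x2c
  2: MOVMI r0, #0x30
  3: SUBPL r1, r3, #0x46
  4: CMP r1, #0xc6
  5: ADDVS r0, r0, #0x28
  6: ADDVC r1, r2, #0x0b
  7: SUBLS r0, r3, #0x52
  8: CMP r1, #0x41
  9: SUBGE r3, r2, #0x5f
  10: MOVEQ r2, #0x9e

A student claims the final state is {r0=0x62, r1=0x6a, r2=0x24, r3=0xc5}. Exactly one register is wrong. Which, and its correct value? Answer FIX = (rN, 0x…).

FIX = (r1, 0x6e)

0: ✓ CMP  NZCV=0000
1: ✓ ADDVC  r1←0xcb
2: · MOVMI
3: ✓ SUBPL  r1←0x6e
4: ✓ CMP  NZCV=1001
5: ✓ ADDVS  r0←0x3f
6: · ADDVC
7: ✓ SUBLS  r0←0x62
8: ✓ CMP  NZCV=0010
9: ✓ SUBGE  r3←0xc5
10: · MOVEQ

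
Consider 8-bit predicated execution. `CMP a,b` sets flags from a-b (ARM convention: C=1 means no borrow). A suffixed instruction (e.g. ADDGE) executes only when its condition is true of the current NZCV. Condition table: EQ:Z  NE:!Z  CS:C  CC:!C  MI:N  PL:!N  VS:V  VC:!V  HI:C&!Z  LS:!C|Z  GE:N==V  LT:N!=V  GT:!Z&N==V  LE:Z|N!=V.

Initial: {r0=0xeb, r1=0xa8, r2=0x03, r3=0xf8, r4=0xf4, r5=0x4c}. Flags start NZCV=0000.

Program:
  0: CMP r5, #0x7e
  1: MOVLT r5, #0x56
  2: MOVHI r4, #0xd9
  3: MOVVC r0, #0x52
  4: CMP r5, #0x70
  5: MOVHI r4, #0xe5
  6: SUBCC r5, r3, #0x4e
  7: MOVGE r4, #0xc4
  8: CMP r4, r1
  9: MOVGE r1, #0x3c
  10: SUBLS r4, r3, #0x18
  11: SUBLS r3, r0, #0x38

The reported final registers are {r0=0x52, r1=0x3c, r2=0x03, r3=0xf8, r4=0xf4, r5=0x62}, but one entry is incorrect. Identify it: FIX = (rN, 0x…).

FIX = (r5, 0xaa)

[0] flags=1000 → (cmp)
[1] flags=1000 LT?T → r5=0x56
[2] flags=1000 HI?F → skip
[3] flags=1000 VC?T → r0=0x52
[4] flags=1000 → (cmp)
[5] flags=1000 HI?F → skip
[6] flags=1000 CC?T → r5=0xaa
[7] flags=1000 GE?F → skip
[8] flags=0010 → (cmp)
[9] flags=0010 GE?T → r1=0x3c
[10] flags=0010 LS?F → skip
[11] flags=0010 LS?F → skip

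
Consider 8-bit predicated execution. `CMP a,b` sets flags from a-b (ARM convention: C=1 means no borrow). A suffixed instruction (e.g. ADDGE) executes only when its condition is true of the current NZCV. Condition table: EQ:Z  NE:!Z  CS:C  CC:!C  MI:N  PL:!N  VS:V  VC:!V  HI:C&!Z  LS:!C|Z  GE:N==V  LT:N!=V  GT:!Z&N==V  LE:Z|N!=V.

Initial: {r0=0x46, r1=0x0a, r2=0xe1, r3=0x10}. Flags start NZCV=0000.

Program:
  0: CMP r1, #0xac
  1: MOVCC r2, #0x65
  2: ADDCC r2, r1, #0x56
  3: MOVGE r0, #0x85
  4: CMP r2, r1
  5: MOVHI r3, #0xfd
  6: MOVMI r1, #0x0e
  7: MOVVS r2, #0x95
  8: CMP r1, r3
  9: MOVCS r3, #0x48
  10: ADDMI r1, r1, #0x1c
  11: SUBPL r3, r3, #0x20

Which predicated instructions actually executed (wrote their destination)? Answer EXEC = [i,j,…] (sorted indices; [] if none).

EXEC = [1,2,3,5,11]

0: ✓ CMP  NZCV=0000
1: ✓ MOVCC  r2←0x65
2: ✓ ADDCC  r2←0x60
3: ✓ MOVGE  r0←0x85
4: ✓ CMP  NZCV=0010
5: ✓ MOVHI  r3←0xfd
6: · MOVMI
7: · MOVVS
8: ✓ CMP  NZCV=0000
9: · MOVCS
10: · ADDMI
11: ✓ SUBPL  r3←0xdd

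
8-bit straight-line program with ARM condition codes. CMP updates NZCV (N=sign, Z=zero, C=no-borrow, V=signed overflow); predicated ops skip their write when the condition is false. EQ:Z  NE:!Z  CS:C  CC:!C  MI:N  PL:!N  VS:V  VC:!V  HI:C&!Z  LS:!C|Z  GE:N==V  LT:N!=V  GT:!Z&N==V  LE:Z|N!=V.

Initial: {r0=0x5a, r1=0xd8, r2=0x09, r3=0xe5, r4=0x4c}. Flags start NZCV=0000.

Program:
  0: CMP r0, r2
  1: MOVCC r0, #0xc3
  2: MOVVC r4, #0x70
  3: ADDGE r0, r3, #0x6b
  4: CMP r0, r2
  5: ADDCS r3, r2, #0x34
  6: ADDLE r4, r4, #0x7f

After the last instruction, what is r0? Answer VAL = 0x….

0: ✓ CMP  NZCV=0010
1: · MOVCC
2: ✓ MOVVC  r4←0x70
3: ✓ ADDGE  r0←0x50
4: ✓ CMP  NZCV=0010
5: ✓ ADDCS  r3←0x3d
6: · ADDLE

VAL = 0x50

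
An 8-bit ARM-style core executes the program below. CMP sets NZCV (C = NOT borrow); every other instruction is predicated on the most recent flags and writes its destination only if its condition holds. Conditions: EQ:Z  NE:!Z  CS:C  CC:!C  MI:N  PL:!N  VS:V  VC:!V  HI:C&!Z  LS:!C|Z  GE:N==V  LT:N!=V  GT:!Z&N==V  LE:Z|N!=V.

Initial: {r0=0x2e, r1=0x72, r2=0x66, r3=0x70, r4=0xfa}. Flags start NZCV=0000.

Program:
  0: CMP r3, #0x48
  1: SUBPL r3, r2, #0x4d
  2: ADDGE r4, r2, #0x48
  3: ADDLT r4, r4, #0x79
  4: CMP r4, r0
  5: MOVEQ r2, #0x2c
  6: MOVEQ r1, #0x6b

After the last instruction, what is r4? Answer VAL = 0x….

[0] flags=0010 → (cmp)
[1] flags=0010 PL?T → r3=0x19
[2] flags=0010 GE?T → r4=0xae
[3] flags=0010 LT?F → skip
[4] flags=1010 → (cmp)
[5] flags=1010 EQ?F → skip
[6] flags=1010 EQ?F → skip

VAL = 0xae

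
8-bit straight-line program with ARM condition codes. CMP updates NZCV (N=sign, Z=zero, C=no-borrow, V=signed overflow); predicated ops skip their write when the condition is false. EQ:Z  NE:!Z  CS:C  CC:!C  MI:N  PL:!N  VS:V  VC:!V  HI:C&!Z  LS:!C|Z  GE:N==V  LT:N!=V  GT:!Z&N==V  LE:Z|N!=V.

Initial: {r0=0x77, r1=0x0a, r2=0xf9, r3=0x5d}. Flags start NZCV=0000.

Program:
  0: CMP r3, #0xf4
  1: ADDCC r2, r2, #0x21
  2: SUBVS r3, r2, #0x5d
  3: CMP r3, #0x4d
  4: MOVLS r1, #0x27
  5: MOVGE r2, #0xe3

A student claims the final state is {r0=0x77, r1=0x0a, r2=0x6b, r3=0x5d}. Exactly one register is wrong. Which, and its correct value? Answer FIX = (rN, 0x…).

FIX = (r2, 0xe3)

0: ✓ CMP  NZCV=0000
1: ✓ ADDCC  r2←0x1a
2: · SUBVS
3: ✓ CMP  NZCV=0010
4: · MOVLS
5: ✓ MOVGE  r2←0xe3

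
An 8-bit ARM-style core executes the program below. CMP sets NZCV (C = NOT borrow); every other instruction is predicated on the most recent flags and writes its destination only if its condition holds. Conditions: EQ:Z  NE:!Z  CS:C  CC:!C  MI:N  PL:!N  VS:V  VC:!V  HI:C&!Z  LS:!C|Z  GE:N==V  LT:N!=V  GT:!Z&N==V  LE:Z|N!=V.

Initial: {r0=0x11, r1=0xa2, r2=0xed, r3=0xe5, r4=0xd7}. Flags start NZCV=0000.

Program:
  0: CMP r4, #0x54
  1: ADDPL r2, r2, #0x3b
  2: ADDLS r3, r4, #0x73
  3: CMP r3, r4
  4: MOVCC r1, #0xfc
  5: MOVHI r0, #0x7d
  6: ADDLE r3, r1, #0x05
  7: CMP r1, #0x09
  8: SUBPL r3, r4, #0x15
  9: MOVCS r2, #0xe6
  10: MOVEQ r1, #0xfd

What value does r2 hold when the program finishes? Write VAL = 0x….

VAL = 0xe6

0: ✓ CMP  NZCV=1010
1: · ADDPL
2: · ADDLS
3: ✓ CMP  NZCV=0010
4: · MOVCC
5: ✓ MOVHI  r0←0x7d
6: · ADDLE
7: ✓ CMP  NZCV=1010
8: · SUBPL
9: ✓ MOVCS  r2←0xe6
10: · MOVEQ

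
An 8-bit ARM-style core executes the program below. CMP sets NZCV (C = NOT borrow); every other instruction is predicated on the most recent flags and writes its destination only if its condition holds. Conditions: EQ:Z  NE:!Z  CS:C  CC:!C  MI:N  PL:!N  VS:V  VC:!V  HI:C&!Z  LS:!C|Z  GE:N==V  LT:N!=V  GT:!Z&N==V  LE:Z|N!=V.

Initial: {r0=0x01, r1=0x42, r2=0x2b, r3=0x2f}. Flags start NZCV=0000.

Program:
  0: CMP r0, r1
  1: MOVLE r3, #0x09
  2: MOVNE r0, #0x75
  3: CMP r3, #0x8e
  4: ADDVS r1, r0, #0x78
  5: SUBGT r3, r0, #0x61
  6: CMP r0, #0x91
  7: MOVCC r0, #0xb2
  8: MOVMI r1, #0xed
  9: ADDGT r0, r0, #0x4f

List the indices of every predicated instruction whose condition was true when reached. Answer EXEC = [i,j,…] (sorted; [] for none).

0: ✓ CMP  NZCV=1000
1: ✓ MOVLE  r3←0x09
2: ✓ MOVNE  r0←0x75
3: ✓ CMP  NZCV=0000
4: · ADDVS
5: ✓ SUBGT  r3←0x14
6: ✓ CMP  NZCV=1001
7: ✓ MOVCC  r0←0xb2
8: ✓ MOVMI  r1←0xed
9: ✓ ADDGT  r0←0x01

EXEC = [1,2,5,7,8,9]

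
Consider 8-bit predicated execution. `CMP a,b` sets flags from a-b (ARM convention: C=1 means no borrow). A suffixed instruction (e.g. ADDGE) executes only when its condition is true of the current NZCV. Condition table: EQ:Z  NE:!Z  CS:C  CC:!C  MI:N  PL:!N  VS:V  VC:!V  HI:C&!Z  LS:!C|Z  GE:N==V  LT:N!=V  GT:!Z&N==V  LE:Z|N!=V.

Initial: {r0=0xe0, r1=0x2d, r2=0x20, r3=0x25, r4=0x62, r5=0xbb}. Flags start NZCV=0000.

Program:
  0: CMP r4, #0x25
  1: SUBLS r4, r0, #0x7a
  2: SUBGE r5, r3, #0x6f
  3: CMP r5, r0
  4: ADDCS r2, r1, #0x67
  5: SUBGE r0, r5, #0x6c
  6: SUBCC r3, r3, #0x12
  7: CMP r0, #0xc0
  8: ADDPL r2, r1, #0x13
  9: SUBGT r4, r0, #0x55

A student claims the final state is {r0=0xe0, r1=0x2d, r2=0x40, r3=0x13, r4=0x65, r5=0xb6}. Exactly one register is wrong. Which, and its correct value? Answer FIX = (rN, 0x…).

FIX = (r4, 0x8b)

0: ✓ CMP  NZCV=0010
1: · SUBLS
2: ✓ SUBGE  r5←0xb6
3: ✓ CMP  NZCV=1000
4: · ADDCS
5: · SUBGE
6: ✓ SUBCC  r3←0x13
7: ✓ CMP  NZCV=0010
8: ✓ ADDPL  r2←0x40
9: ✓ SUBGT  r4←0x8b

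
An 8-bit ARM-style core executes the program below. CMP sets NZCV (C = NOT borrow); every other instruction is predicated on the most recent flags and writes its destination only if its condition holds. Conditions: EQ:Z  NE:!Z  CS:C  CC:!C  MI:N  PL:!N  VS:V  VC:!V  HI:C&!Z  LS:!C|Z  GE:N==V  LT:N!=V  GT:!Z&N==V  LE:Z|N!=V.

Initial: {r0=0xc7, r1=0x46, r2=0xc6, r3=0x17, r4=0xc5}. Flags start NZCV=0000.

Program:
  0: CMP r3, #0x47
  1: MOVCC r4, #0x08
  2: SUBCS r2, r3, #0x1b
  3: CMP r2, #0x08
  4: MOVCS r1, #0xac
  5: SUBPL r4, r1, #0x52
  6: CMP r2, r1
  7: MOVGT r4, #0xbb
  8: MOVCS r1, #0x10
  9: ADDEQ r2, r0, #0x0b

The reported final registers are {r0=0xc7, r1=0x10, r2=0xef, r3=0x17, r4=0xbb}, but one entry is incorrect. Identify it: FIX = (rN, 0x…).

FIX = (r2, 0xc6)

0: ✓ CMP  NZCV=1000
1: ✓ MOVCC  r4←0x08
2: · SUBCS
3: ✓ CMP  NZCV=1010
4: ✓ MOVCS  r1←0xac
5: · SUBPL
6: ✓ CMP  NZCV=0010
7: ✓ MOVGT  r4←0xbb
8: ✓ MOVCS  r1←0x10
9: · ADDEQ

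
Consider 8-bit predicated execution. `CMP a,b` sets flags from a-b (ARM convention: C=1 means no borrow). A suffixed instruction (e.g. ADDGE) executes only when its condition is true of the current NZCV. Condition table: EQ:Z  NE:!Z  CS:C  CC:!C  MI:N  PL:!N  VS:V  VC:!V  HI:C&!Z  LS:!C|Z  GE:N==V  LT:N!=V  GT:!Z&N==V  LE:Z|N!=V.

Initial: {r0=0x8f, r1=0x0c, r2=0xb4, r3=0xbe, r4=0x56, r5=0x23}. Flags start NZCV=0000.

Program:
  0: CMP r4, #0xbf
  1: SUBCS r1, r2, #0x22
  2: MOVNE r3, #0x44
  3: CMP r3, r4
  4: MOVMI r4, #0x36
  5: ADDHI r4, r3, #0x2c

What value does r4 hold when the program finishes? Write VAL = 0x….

VAL = 0x36

[0] flags=1001 → (cmp)
[1] flags=1001 CS?F → skip
[2] flags=1001 NE?T → r3=0x44
[3] flags=1000 → (cmp)
[4] flags=1000 MI?T → r4=0x36
[5] flags=1000 HI?F → skip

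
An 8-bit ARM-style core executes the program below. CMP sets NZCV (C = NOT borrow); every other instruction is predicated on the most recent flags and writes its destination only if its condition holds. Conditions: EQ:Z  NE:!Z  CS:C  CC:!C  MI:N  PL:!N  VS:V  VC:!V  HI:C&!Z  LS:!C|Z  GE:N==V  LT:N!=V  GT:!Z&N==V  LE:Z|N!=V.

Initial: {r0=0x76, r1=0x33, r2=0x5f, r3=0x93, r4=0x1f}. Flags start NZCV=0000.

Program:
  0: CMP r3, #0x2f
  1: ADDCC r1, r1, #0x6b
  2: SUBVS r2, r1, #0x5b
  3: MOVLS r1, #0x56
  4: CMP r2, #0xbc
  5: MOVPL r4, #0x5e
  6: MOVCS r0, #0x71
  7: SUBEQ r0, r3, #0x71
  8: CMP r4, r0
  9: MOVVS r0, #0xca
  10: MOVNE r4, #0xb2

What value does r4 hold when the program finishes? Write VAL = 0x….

0: ✓ CMP  NZCV=0011
1: · ADDCC
2: ✓ SUBVS  r2←0xd8
3: · MOVLS
4: ✓ CMP  NZCV=0010
5: ✓ MOVPL  r4←0x5e
6: ✓ MOVCS  r0←0x71
7: · SUBEQ
8: ✓ CMP  NZCV=1000
9: · MOVVS
10: ✓ MOVNE  r4←0xb2

VAL = 0xb2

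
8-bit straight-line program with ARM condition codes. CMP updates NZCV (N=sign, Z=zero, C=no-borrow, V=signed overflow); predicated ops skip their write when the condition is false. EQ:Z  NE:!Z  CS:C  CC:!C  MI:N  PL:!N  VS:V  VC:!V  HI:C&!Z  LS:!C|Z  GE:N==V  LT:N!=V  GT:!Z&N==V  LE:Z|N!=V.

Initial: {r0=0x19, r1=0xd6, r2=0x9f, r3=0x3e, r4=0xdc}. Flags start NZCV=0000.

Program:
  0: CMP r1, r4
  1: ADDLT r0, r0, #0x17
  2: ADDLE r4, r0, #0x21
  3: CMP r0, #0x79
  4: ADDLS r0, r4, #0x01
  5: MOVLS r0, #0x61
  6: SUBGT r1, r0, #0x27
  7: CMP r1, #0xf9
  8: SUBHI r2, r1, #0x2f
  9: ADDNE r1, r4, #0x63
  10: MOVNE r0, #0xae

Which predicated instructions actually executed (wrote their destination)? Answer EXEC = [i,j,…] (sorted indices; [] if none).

[0] flags=1000 → (cmp)
[1] flags=1000 LT?T → r0=0x30
[2] flags=1000 LE?T → r4=0x51
[3] flags=1000 → (cmp)
[4] flags=1000 LS?T → r0=0x52
[5] flags=1000 LS?T → r0=0x61
[6] flags=1000 GT?F → skip
[7] flags=1000 → (cmp)
[8] flags=1000 HI?F → skip
[9] flags=1000 NE?T → r1=0xb4
[10] flags=1000 NE?T → r0=0xae

EXEC = [1,2,4,5,9,10]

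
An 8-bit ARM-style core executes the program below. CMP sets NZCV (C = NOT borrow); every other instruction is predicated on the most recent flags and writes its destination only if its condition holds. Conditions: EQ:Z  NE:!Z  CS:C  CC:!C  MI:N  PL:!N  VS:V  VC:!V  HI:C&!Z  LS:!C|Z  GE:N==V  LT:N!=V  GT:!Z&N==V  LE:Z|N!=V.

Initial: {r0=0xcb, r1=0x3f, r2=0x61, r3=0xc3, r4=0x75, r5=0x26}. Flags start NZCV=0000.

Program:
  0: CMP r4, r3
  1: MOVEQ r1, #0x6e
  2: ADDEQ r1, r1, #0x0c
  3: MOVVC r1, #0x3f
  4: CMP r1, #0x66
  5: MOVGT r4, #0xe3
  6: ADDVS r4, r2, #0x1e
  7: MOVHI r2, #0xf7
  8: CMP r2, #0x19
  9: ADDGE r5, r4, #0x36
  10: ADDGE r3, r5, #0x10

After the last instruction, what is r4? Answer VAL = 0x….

VAL = 0x75

0: ✓ CMP  NZCV=1001
1: · MOVEQ
2: · ADDEQ
3: · MOVVC
4: ✓ CMP  NZCV=1000
5: · MOVGT
6: · ADDVS
7: · MOVHI
8: ✓ CMP  NZCV=0010
9: ✓ ADDGE  r5←0xab
10: ✓ ADDGE  r3←0xbb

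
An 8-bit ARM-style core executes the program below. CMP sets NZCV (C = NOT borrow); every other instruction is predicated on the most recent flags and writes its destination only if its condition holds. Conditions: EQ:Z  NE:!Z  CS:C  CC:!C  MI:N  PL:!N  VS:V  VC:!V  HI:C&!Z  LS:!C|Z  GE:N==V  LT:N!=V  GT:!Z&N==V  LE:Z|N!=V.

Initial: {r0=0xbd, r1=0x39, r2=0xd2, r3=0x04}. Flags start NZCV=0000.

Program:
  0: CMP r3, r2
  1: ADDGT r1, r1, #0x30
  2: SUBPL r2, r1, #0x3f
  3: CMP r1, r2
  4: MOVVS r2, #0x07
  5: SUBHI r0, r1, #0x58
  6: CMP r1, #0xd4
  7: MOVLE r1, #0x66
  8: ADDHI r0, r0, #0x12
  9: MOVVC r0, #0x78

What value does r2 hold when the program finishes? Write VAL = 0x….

0: ✓ CMP  NZCV=0000
1: ✓ ADDGT  r1←0x69
2: ✓ SUBPL  r2←0x2a
3: ✓ CMP  NZCV=0010
4: · MOVVS
5: ✓ SUBHI  r0←0x11
6: ✓ CMP  NZCV=1001
7: · MOVLE
8: · ADDHI
9: · MOVVC

VAL = 0x2a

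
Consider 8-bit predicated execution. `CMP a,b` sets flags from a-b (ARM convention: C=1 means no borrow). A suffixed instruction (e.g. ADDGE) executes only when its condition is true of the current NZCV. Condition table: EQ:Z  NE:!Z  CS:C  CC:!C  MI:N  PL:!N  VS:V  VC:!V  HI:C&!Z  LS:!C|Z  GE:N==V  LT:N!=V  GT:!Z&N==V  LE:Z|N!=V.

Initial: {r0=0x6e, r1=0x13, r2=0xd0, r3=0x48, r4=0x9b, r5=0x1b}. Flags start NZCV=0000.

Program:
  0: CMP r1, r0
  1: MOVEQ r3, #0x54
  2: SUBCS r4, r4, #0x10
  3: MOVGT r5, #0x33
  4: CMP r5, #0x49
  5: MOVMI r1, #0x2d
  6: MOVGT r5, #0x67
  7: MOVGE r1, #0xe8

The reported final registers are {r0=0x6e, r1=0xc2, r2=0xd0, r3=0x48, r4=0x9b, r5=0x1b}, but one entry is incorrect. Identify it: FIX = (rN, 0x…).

[0] flags=1000 → (cmp)
[1] flags=1000 EQ?F → skip
[2] flags=1000 CS?F → skip
[3] flags=1000 GT?F → skip
[4] flags=1000 → (cmp)
[5] flags=1000 MI?T → r1=0x2d
[6] flags=1000 GT?F → skip
[7] flags=1000 GE?F → skip

FIX = (r1, 0x2d)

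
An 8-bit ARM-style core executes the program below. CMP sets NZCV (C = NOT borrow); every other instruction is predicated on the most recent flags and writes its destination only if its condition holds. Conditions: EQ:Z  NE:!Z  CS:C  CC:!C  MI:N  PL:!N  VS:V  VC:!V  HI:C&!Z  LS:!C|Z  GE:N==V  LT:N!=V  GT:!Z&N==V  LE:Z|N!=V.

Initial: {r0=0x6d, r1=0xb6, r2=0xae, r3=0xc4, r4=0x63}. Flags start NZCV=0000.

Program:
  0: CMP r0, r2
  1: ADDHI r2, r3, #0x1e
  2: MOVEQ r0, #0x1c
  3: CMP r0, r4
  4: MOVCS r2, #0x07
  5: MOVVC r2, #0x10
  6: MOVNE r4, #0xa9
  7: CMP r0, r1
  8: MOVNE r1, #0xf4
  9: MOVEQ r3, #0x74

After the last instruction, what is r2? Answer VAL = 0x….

VAL = 0x10

0: ✓ CMP  NZCV=1001
1: · ADDHI
2: · MOVEQ
3: ✓ CMP  NZCV=0010
4: ✓ MOVCS  r2←0x07
5: ✓ MOVVC  r2←0x10
6: ✓ MOVNE  r4←0xa9
7: ✓ CMP  NZCV=1001
8: ✓ MOVNE  r1←0xf4
9: · MOVEQ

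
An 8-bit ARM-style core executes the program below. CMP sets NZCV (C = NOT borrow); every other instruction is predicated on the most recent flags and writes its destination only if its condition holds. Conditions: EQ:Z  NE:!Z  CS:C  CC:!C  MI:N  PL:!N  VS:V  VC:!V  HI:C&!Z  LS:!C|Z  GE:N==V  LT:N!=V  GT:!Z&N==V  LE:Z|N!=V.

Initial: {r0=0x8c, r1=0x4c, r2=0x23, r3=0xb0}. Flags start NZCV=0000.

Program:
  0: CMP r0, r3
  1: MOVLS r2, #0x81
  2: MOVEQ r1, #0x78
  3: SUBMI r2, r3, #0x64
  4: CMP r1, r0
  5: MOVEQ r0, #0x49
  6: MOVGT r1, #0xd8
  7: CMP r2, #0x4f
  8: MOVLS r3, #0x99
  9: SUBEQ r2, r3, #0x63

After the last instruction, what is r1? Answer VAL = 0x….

VAL = 0xd8

[0] flags=1000 → (cmp)
[1] flags=1000 LS?T → r2=0x81
[2] flags=1000 EQ?F → skip
[3] flags=1000 MI?T → r2=0x4c
[4] flags=1001 → (cmp)
[5] flags=1001 EQ?F → skip
[6] flags=1001 GT?T → r1=0xd8
[7] flags=1000 → (cmp)
[8] flags=1000 LS?T → r3=0x99
[9] flags=1000 EQ?F → skip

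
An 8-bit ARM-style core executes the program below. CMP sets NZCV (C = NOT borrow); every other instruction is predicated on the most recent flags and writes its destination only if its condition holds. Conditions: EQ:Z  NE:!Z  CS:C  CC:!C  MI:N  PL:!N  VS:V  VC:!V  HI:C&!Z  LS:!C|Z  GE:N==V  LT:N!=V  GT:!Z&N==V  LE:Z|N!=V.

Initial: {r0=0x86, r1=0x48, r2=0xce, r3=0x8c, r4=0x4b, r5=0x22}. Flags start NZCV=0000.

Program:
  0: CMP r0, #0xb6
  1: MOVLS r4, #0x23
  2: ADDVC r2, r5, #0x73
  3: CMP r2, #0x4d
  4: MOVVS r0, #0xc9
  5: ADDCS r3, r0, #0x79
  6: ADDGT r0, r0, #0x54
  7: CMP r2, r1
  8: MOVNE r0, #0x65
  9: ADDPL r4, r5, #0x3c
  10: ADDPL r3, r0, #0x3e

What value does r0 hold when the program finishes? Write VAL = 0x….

VAL = 0x65

[0] flags=1000 → (cmp)
[1] flags=1000 LS?T → r4=0x23
[2] flags=1000 VC?T → r2=0x95
[3] flags=0011 → (cmp)
[4] flags=0011 VS?T → r0=0xc9
[5] flags=0011 CS?T → r3=0x42
[6] flags=0011 GT?F → skip
[7] flags=0011 → (cmp)
[8] flags=0011 NE?T → r0=0x65
[9] flags=0011 PL?T → r4=0x5e
[10] flags=0011 PL?T → r3=0xa3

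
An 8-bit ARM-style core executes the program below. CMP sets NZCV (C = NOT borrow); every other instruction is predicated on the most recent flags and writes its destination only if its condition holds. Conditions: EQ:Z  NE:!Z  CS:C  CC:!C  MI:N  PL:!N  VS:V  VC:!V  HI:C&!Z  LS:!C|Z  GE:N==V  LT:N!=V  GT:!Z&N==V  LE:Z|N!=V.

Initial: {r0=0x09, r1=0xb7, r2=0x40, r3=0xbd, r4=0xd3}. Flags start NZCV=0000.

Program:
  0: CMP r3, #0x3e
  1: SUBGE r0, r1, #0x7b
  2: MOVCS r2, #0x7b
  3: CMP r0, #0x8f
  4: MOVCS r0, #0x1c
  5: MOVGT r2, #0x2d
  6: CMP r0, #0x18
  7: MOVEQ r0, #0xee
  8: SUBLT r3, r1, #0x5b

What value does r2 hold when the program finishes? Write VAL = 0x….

[0] flags=0011 → (cmp)
[1] flags=0011 GE?F → skip
[2] flags=0011 CS?T → r2=0x7b
[3] flags=0000 → (cmp)
[4] flags=0000 CS?F → skip
[5] flags=0000 GT?T → r2=0x2d
[6] flags=1000 → (cmp)
[7] flags=1000 EQ?F → skip
[8] flags=1000 LT?T → r3=0x5c

VAL = 0x2d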